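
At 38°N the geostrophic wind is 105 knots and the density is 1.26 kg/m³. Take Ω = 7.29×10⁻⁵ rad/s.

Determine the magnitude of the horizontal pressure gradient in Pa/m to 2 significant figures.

6.1×10⁻³ Pa/m

Coriolis parameter at 38°N:
f = 2Ω sin φ = 2 × 7.29×10⁻⁵ × sin 38° = 8.98×10⁻⁵ s⁻¹
Wind speed in SI: 105 knots = 54.0 m/s
Geostrophic balance rearranged: |∂P/∂n| = f ρ V_g
|∂P/∂n| = 8.98×10⁻⁵ × 1.26 × 54.0 = 6.11×10⁻³ Pa/m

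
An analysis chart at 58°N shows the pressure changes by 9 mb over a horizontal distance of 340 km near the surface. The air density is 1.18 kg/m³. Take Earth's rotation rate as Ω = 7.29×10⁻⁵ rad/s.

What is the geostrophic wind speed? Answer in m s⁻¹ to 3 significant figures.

18.1 m s⁻¹

Coriolis parameter at 58°N:
f = 2Ω sin φ = 2 × 7.29×10⁻⁵ × sin 58° = 1.24×10⁻⁴ s⁻¹
Pressure gradient: |∂P/∂n| = 900 Pa / 340000 m = 2.65×10⁻³ Pa/m
Geostrophic balance (pressure-gradient force = Coriolis force):
V_g = (1/(fρ)) |∂P/∂n| = 2.65×10⁻³ / (1.24×10⁻⁴ × 1.18) = 18.1 m/s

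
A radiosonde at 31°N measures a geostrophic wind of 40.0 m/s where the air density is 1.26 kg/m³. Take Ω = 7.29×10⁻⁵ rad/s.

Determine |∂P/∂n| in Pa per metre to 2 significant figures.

Coriolis parameter at 31°N:
f = 2Ω sin φ = 2 × 7.29×10⁻⁵ × sin 31° = 7.51×10⁻⁵ s⁻¹
Geostrophic balance rearranged: |∂P/∂n| = f ρ V_g
|∂P/∂n| = 7.51×10⁻⁵ × 1.26 × 40.0 = 3.78×10⁻³ Pa/m

3.8×10⁻³ Pa/m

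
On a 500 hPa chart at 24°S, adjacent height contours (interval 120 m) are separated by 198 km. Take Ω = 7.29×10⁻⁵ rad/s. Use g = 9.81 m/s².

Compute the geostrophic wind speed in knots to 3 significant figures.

195 knots

Coriolis parameter at 24°S:
f = 2Ω sin φ = 2 × 7.29×10⁻⁵ × sin 24° = 5.93×10⁻⁵ s⁻¹
Height gradient: |∂Z/∂n| = 120 m / 198000 m = 6.06×10⁻⁴
On a pressure surface, geostrophic balance gives V_g = (g/f)|∂Z/∂n|:
V_g = 9.81 × 6.06×10⁻⁴ / 5.93×10⁻⁵ = 100 m/s
Converting: 100 m/s × 1.944 = 195 knots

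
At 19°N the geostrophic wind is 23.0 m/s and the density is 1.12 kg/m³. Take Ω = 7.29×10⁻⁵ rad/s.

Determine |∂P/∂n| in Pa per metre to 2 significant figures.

Coriolis parameter at 19°N:
f = 2Ω sin φ = 2 × 7.29×10⁻⁵ × sin 19° = 4.75×10⁻⁵ s⁻¹
Geostrophic balance rearranged: |∂P/∂n| = f ρ V_g
|∂P/∂n| = 4.75×10⁻⁵ × 1.12 × 23.0 = 1.22×10⁻³ Pa/m

1.2×10⁻³ Pa/m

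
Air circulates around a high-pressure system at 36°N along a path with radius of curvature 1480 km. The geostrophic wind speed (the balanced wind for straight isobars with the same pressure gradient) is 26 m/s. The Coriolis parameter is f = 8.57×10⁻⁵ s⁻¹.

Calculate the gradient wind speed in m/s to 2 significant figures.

Around a high, pressure-gradient force acts outward with centrifugal, so Coriolis balances both:
fV = (1/ρ)|∂P/∂n| + V²/R  →  V² − fR·V + fR·V_g = 0
With fR = 8.57×10⁻⁵ × 1480×10³ m = 127 m/s:
V = [fR − √((fR)² − 4 fR V_g)]/2 = [127 − √(127² − 4×127×26)]/2 = 36.5 m/s
Supergeostrophic (V > V_g = 26 m/s), as expected around a high.

37 m/s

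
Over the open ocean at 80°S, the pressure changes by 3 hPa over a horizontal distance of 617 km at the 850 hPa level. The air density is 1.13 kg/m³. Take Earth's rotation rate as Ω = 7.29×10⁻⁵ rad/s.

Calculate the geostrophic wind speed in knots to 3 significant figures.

Coriolis parameter at 80°S:
f = 2Ω sin φ = 2 × 7.29×10⁻⁵ × sin 80° = 1.44×10⁻⁴ s⁻¹
Pressure gradient: |∂P/∂n| = 300 Pa / 617000 m = 4.86×10⁻⁴ Pa/m
Geostrophic balance (pressure-gradient force = Coriolis force):
V_g = (1/(fρ)) |∂P/∂n| = 4.86×10⁻⁴ / (1.44×10⁻⁴ × 1.13) = 3.00 m/s
Converting: 3.00 m/s × 1.944 = 5.83 knots

5.83 knots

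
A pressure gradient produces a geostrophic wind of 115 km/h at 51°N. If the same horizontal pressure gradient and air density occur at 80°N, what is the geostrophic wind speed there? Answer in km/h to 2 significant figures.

91 km/h

With the same pressure gradient and density, V_g ∝ 1/f ∝ 1/sin φ.
V₂ = V₁ · sin φ₁ / sin φ₂ = 115 × sin 51° / sin 80°
V₂ = 115 × 0.7771/0.9848 = 91 km/h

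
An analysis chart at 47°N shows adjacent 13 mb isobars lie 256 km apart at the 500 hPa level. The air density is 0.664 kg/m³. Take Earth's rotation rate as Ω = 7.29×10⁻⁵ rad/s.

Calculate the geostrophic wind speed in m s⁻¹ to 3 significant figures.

Coriolis parameter at 47°N:
f = 2Ω sin φ = 2 × 7.29×10⁻⁵ × sin 47° = 1.07×10⁻⁴ s⁻¹
Pressure gradient: |∂P/∂n| = 1300 Pa / 256000 m = 5.08×10⁻³ Pa/m
Geostrophic balance (pressure-gradient force = Coriolis force):
V_g = (1/(fρ)) |∂P/∂n| = 5.08×10⁻³ / (1.07×10⁻⁴ × 0.664) = 71.7 m/s

71.7 m s⁻¹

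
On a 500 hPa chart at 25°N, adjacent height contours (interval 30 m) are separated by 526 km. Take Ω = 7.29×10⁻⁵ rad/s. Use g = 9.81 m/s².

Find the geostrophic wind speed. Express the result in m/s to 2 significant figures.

9.1 m/s

Coriolis parameter at 25°N:
f = 2Ω sin φ = 2 × 7.29×10⁻⁵ × sin 25° = 6.16×10⁻⁵ s⁻¹
Height gradient: |∂Z/∂n| = 30 m / 526000 m = 5.70×10⁻⁵
On a pressure surface, geostrophic balance gives V_g = (g/f)|∂Z/∂n|:
V_g = 9.81 × 5.70×10⁻⁵ / 6.16×10⁻⁵ = 9.08 m/s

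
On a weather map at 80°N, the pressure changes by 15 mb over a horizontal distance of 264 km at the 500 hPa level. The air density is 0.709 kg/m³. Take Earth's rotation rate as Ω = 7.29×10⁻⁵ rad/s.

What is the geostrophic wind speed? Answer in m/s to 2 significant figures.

56 m/s

Coriolis parameter at 80°N:
f = 2Ω sin φ = 2 × 7.29×10⁻⁵ × sin 80° = 1.44×10⁻⁴ s⁻¹
Pressure gradient: |∂P/∂n| = 1500 Pa / 264000 m = 5.68×10⁻³ Pa/m
Geostrophic balance (pressure-gradient force = Coriolis force):
V_g = (1/(fρ)) |∂P/∂n| = 5.68×10⁻³ / (1.44×10⁻⁴ × 0.709) = 55.8 m/s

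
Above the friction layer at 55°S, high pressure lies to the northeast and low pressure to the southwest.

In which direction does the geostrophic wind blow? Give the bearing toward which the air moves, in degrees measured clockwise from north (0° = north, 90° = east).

135°

The pressure-gradient force points toward the southwest (bearing 225°).
Geostrophic balance: in the Southern Hemisphere the Coriolis force deflects motion to the left, so the geostrophic wind blows 90° to the left of the pressure-gradient force (low pressure on the right).
Rotating 225° by 90° counterclockwise gives 135° — the wind blows toward the southeast.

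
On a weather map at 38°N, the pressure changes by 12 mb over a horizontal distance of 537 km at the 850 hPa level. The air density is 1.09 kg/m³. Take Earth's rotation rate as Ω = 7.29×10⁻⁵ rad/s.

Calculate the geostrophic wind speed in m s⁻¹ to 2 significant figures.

Coriolis parameter at 38°N:
f = 2Ω sin φ = 2 × 7.29×10⁻⁵ × sin 38° = 8.98×10⁻⁵ s⁻¹
Pressure gradient: |∂P/∂n| = 1200 Pa / 537000 m = 2.23×10⁻³ Pa/m
Geostrophic balance (pressure-gradient force = Coriolis force):
V_g = (1/(fρ)) |∂P/∂n| = 2.23×10⁻³ / (8.98×10⁻⁵ × 1.09) = 22.8 m/s

23 m s⁻¹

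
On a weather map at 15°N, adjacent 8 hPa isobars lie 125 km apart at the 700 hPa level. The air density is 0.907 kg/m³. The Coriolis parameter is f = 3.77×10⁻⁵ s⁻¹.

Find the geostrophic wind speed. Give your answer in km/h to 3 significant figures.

674 km/h

Pressure gradient: |∂P/∂n| = 800 Pa / 125000 m = 6.40×10⁻³ Pa/m
Geostrophic balance (pressure-gradient force = Coriolis force):
V_g = (1/(fρ)) |∂P/∂n| = 6.40×10⁻³ / (3.77×10⁻⁵ × 0.907) = 187 m/s
Converting: 187 m/s × 3.6 = 674 km/h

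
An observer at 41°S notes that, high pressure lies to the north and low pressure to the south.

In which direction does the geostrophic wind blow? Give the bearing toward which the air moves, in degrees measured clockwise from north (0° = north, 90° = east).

The pressure-gradient force points toward the south (bearing 180°).
Geostrophic balance: in the Southern Hemisphere the Coriolis force deflects motion to the left, so the geostrophic wind blows 90° to the left of the pressure-gradient force (low pressure on the right).
Rotating 180° by 90° counterclockwise gives 090° — the wind blows toward the east.

090°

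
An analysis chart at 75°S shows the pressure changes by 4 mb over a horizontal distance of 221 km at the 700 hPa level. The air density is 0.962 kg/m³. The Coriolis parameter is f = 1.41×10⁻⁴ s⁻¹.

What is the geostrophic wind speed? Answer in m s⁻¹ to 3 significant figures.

13.3 m s⁻¹

Pressure gradient: |∂P/∂n| = 400 Pa / 221000 m = 1.81×10⁻³ Pa/m
Geostrophic balance (pressure-gradient force = Coriolis force):
V_g = (1/(fρ)) |∂P/∂n| = 1.81×10⁻³ / (1.41×10⁻⁴ × 0.962) = 13.3 m/s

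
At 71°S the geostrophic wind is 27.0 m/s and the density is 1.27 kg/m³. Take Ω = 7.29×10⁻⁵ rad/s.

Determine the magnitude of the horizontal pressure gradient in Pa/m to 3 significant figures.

4.73×10⁻³ Pa/m

Coriolis parameter at 71°S:
f = 2Ω sin φ = 2 × 7.29×10⁻⁵ × sin 71° = 1.38×10⁻⁴ s⁻¹
Geostrophic balance rearranged: |∂P/∂n| = f ρ V_g
|∂P/∂n| = 1.38×10⁻⁴ × 1.27 × 27.0 = 4.73×10⁻³ Pa/m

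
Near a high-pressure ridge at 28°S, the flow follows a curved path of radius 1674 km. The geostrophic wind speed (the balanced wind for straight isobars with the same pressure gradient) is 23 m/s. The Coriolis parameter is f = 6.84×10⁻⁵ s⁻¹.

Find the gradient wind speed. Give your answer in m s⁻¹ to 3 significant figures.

31.9 m s⁻¹

Around a high, pressure-gradient force acts outward with centrifugal, so Coriolis balances both:
fV = (1/ρ)|∂P/∂n| + V²/R  →  V² − fR·V + fR·V_g = 0
With fR = 6.84×10⁻⁵ × 1674×10³ m = 115 m/s:
V = [fR − √((fR)² − 4 fR V_g)]/2 = [115 − √(115² − 4×115×23)]/2 = 31.9 m/s
Supergeostrophic (V > V_g = 23 m/s), as expected around a high.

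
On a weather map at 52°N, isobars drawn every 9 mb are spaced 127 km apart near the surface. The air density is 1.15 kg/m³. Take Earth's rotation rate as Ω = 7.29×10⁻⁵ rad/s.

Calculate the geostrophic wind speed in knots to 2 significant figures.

Coriolis parameter at 52°N:
f = 2Ω sin φ = 2 × 7.29×10⁻⁵ × sin 52° = 1.15×10⁻⁴ s⁻¹
Pressure gradient: |∂P/∂n| = 900 Pa / 127000 m = 7.09×10⁻³ Pa/m
Geostrophic balance (pressure-gradient force = Coriolis force):
V_g = (1/(fρ)) |∂P/∂n| = 7.09×10⁻³ / (1.15×10⁻⁴ × 1.15) = 53.6 m/s
Converting: 53.6 m/s × 1.944 = 100 knots

100 knots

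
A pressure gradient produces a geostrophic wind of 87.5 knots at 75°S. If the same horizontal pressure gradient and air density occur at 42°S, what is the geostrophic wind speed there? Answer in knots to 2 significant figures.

With the same pressure gradient and density, V_g ∝ 1/f ∝ 1/sin φ.
V₂ = V₁ · sin φ₁ / sin φ₂ = 87.5 × sin 75° / sin 42°
V₂ = 87.5 × 0.9659/0.6691 = 130 knots

130 knots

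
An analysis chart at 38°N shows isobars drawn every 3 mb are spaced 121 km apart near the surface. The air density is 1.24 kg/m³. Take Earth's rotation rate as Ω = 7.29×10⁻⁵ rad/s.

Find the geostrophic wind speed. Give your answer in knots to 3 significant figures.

43.3 knots

Coriolis parameter at 38°N:
f = 2Ω sin φ = 2 × 7.29×10⁻⁵ × sin 38° = 8.98×10⁻⁵ s⁻¹
Pressure gradient: |∂P/∂n| = 300 Pa / 121000 m = 2.48×10⁻³ Pa/m
Geostrophic balance (pressure-gradient force = Coriolis force):
V_g = (1/(fρ)) |∂P/∂n| = 2.48×10⁻³ / (8.98×10⁻⁵ × 1.24) = 22.3 m/s
Converting: 22.3 m/s × 1.944 = 43.3 knots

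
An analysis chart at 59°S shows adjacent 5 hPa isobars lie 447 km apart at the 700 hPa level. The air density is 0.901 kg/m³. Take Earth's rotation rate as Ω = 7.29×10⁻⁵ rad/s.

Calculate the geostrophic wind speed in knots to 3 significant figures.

Coriolis parameter at 59°S:
f = 2Ω sin φ = 2 × 7.29×10⁻⁵ × sin 59° = 1.25×10⁻⁴ s⁻¹
Pressure gradient: |∂P/∂n| = 500 Pa / 447000 m = 1.12×10⁻³ Pa/m
Geostrophic balance (pressure-gradient force = Coriolis force):
V_g = (1/(fρ)) |∂P/∂n| = 1.12×10⁻³ / (1.25×10⁻⁴ × 0.901) = 9.93 m/s
Converting: 9.93 m/s × 1.944 = 19.3 knots

19.3 knots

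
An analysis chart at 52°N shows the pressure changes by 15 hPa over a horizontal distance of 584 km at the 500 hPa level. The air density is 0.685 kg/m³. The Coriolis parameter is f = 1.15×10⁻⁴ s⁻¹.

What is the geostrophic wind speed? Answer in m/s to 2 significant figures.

33 m/s

Pressure gradient: |∂P/∂n| = 1500 Pa / 584000 m = 2.57×10⁻³ Pa/m
Geostrophic balance (pressure-gradient force = Coriolis force):
V_g = (1/(fρ)) |∂P/∂n| = 2.57×10⁻³ / (1.15×10⁻⁴ × 0.685) = 32.6 m/s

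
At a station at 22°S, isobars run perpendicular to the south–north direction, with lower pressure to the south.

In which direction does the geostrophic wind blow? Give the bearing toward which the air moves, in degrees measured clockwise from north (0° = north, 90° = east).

090°

The pressure-gradient force points toward the south (bearing 180°).
Geostrophic balance: in the Southern Hemisphere the Coriolis force deflects motion to the left, so the geostrophic wind blows 90° to the left of the pressure-gradient force (low pressure on the right).
Rotating 180° by 90° counterclockwise gives 090° — the wind blows toward the east.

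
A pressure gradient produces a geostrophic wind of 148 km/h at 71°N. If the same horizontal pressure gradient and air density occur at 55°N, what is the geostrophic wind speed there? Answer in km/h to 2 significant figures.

With the same pressure gradient and density, V_g ∝ 1/f ∝ 1/sin φ.
V₂ = V₁ · sin φ₁ / sin φ₂ = 148 × sin 71° / sin 55°
V₂ = 148 × 0.9455/0.8192 = 170 km/h

170 km/h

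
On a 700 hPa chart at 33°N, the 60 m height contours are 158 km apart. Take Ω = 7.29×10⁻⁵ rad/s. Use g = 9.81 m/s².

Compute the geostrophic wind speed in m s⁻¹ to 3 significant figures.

Coriolis parameter at 33°N:
f = 2Ω sin φ = 2 × 7.29×10⁻⁵ × sin 33° = 7.94×10⁻⁵ s⁻¹
Height gradient: |∂Z/∂n| = 60 m / 158000 m = 3.80×10⁻⁴
On a pressure surface, geostrophic balance gives V_g = (g/f)|∂Z/∂n|:
V_g = 9.81 × 3.80×10⁻⁴ / 7.94×10⁻⁵ = 46.9 m/s

46.9 m s⁻¹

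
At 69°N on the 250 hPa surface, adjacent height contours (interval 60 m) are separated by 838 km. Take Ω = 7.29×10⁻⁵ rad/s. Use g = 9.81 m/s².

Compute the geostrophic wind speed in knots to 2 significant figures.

10 knots

Coriolis parameter at 69°N:
f = 2Ω sin φ = 2 × 7.29×10⁻⁵ × sin 69° = 1.36×10⁻⁴ s⁻¹
Height gradient: |∂Z/∂n| = 60 m / 838000 m = 7.16×10⁻⁵
On a pressure surface, geostrophic balance gives V_g = (g/f)|∂Z/∂n|:
V_g = 9.81 × 7.16×10⁻⁵ / 1.36×10⁻⁴ = 5.16 m/s
Converting: 5.16 m/s × 1.944 = 10 knots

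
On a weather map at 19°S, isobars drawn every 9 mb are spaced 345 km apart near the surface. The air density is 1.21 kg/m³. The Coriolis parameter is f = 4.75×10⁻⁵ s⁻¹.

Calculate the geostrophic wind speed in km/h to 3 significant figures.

163 km/h

Pressure gradient: |∂P/∂n| = 900 Pa / 345000 m = 2.61×10⁻³ Pa/m
Geostrophic balance (pressure-gradient force = Coriolis force):
V_g = (1/(fρ)) |∂P/∂n| = 2.61×10⁻³ / (4.75×10⁻⁵ × 1.21) = 45.4 m/s
Converting: 45.4 m/s × 3.6 = 163 km/h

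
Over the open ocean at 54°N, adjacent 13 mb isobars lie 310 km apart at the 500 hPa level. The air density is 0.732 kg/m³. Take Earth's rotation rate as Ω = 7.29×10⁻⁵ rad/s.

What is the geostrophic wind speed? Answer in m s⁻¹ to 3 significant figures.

48.6 m s⁻¹

Coriolis parameter at 54°N:
f = 2Ω sin φ = 2 × 7.29×10⁻⁵ × sin 54° = 1.18×10⁻⁴ s⁻¹
Pressure gradient: |∂P/∂n| = 1300 Pa / 310000 m = 4.19×10⁻³ Pa/m
Geostrophic balance (pressure-gradient force = Coriolis force):
V_g = (1/(fρ)) |∂P/∂n| = 4.19×10⁻³ / (1.18×10⁻⁴ × 0.732) = 48.6 m/s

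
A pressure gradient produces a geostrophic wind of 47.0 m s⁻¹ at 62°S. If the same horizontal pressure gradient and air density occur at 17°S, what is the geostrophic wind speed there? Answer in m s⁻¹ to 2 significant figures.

With the same pressure gradient and density, V_g ∝ 1/f ∝ 1/sin φ.
V₂ = V₁ · sin φ₁ / sin φ₂ = 47.0 × sin 62° / sin 17°
V₂ = 47.0 × 0.8829/0.2924 = 140 m s⁻¹

140 m s⁻¹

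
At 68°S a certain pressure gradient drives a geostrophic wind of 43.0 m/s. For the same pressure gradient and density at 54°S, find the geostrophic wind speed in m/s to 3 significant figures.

49.3 m/s

With the same pressure gradient and density, V_g ∝ 1/f ∝ 1/sin φ.
V₂ = V₁ · sin φ₁ / sin φ₂ = 43.0 × sin 68° / sin 54°
V₂ = 43.0 × 0.9272/0.8090 = 49.3 m/s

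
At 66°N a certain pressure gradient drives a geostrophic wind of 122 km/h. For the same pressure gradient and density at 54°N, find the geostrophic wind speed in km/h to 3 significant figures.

With the same pressure gradient and density, V_g ∝ 1/f ∝ 1/sin φ.
V₂ = V₁ · sin φ₁ / sin φ₂ = 122 × sin 66° / sin 54°
V₂ = 122 × 0.9135/0.8090 = 138 km/h

138 km/h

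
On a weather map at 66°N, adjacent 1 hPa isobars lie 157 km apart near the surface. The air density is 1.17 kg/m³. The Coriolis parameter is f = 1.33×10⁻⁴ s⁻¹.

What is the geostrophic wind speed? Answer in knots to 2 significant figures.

8.0 knots

Pressure gradient: |∂P/∂n| = 100 Pa / 157000 m = 6.37×10⁻⁴ Pa/m
Geostrophic balance (pressure-gradient force = Coriolis force):
V_g = (1/(fρ)) |∂P/∂n| = 6.37×10⁻⁴ / (1.33×10⁻⁴ × 1.17) = 4.09 m/s
Converting: 4.09 m/s × 1.944 = 8.0 knots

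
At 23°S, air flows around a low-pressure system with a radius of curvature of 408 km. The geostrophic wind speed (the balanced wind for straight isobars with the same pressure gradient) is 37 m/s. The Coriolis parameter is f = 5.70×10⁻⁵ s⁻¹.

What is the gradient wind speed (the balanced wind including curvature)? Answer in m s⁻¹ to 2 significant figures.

Around a low, centrifugal force acts outward with Coriolis, so pressure-gradient force balances both:
(1/ρ)|∂P/∂n| = fV + V²/R  →  V² + fR·V − fR·V_g = 0
With fR = 5.70×10⁻⁵ × 408×10³ m = 23.3 m/s:
V = [−fR + √((fR)² + 4 fR V_g)]/2 = [−23.3 + √(23.3² + 4×23.3×37)]/2 = 19.9 m/s
Subgeostrophic (V < V_g = 37 m/s), as expected around a low.

20 m s⁻¹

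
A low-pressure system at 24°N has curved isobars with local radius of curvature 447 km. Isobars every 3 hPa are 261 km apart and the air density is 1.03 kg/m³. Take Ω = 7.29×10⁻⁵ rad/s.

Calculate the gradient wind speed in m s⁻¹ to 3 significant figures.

12.7 m s⁻¹

Coriolis parameter at 24°N:
f = 2Ω sin φ = 2 × 7.29×10⁻⁵ × sin 24° = 5.93×10⁻⁵ s⁻¹
Pressure gradient: |∂P/∂n| = 300 Pa / 261000 m = 1.15×10⁻³ Pa/m
Geostrophic speed: V_g = |∂P/∂n|/(fρ) = 1.15×10⁻³/(5.93×10⁻⁵ × 1.03) = 18.8 m/s
Around a low, centrifugal force acts outward with Coriolis, so pressure-gradient force balances both:
(1/ρ)|∂P/∂n| = fV + V²/R  →  V² + fR·V − fR·V_g = 0
With fR = 5.93×10⁻⁵ × 447×10³ m = 26.5 m/s:
V = [−fR + √((fR)² + 4 fR V_g)]/2 = [−26.5 + √(26.5² + 4×26.5×18.8)]/2 = 12.7 m/s
Subgeostrophic (V < V_g = 18.8 m/s), as expected around a low.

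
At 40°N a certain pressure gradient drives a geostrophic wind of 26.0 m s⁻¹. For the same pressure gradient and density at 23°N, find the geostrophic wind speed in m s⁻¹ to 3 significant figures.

42.8 m s⁻¹

With the same pressure gradient and density, V_g ∝ 1/f ∝ 1/sin φ.
V₂ = V₁ · sin φ₁ / sin φ₂ = 26.0 × sin 40° / sin 23°
V₂ = 26.0 × 0.6428/0.3907 = 42.8 m s⁻¹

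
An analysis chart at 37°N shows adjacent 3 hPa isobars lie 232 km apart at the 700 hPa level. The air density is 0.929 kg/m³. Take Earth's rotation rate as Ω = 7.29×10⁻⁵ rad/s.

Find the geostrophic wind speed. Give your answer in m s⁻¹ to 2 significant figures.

16 m s⁻¹

Coriolis parameter at 37°N:
f = 2Ω sin φ = 2 × 7.29×10⁻⁵ × sin 37° = 8.77×10⁻⁵ s⁻¹
Pressure gradient: |∂P/∂n| = 300 Pa / 232000 m = 1.29×10⁻³ Pa/m
Geostrophic balance (pressure-gradient force = Coriolis force):
V_g = (1/(fρ)) |∂P/∂n| = 1.29×10⁻³ / (8.77×10⁻⁵ × 0.929) = 15.9 m/s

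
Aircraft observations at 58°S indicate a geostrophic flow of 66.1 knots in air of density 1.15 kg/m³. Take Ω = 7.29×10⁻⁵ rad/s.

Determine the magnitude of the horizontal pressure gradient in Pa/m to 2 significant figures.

Coriolis parameter at 58°S:
f = 2Ω sin φ = 2 × 7.29×10⁻⁵ × sin 58° = 1.24×10⁻⁴ s⁻¹
Wind speed in SI: 66.1 knots = 34.0 m/s
Geostrophic balance rearranged: |∂P/∂n| = f ρ V_g
|∂P/∂n| = 1.24×10⁻⁴ × 1.15 × 34.0 = 4.84×10⁻³ Pa/m

4.8×10⁻³ Pa/m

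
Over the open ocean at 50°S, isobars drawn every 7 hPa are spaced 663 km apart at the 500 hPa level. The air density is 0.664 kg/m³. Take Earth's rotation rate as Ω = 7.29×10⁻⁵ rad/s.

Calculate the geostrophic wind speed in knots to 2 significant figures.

28 knots

Coriolis parameter at 50°S:
f = 2Ω sin φ = 2 × 7.29×10⁻⁵ × sin 50° = 1.12×10⁻⁴ s⁻¹
Pressure gradient: |∂P/∂n| = 700 Pa / 663000 m = 1.06×10⁻³ Pa/m
Geostrophic balance (pressure-gradient force = Coriolis force):
V_g = (1/(fρ)) |∂P/∂n| = 1.06×10⁻³ / (1.12×10⁻⁴ × 0.664) = 14.2 m/s
Converting: 14.2 m/s × 1.944 = 28 knots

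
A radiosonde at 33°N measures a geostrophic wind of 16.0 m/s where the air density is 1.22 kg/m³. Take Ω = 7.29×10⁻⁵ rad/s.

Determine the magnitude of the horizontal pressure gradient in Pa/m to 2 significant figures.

1.6×10⁻³ Pa/m

Coriolis parameter at 33°N:
f = 2Ω sin φ = 2 × 7.29×10⁻⁵ × sin 33° = 7.94×10⁻⁵ s⁻¹
Geostrophic balance rearranged: |∂P/∂n| = f ρ V_g
|∂P/∂n| = 7.94×10⁻⁵ × 1.22 × 16.0 = 1.55×10⁻³ Pa/m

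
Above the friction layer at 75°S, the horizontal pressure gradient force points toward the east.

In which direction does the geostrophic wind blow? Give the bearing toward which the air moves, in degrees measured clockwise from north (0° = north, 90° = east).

000°

The pressure-gradient force points toward the east (bearing 090°).
Geostrophic balance: in the Southern Hemisphere the Coriolis force deflects motion to the left, so the geostrophic wind blows 90° to the left of the pressure-gradient force (low pressure on the right).
Rotating 090° by 90° counterclockwise gives 000° — the wind blows toward the north.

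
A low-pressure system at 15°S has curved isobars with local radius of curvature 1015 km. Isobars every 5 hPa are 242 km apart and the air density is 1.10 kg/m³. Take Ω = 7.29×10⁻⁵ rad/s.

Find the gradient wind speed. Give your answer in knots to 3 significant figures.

Coriolis parameter at 15°S:
f = 2Ω sin φ = 2 × 7.29×10⁻⁵ × sin 15° = 3.77×10⁻⁵ s⁻¹
Pressure gradient: |∂P/∂n| = 500 Pa / 242000 m = 2.07×10⁻³ Pa/m
Geostrophic speed: V_g = |∂P/∂n|/(fρ) = 2.07×10⁻³/(3.77×10⁻⁵ × 1.10) = 49.8 m/s
Around a low, centrifugal force acts outward with Coriolis, so pressure-gradient force balances both:
(1/ρ)|∂P/∂n| = fV + V²/R  →  V² + fR·V − fR·V_g = 0
With fR = 3.77×10⁻⁵ × 1015×10³ m = 38.3 m/s:
V = [−fR + √((fR)² + 4 fR V_g)]/2 = [−38.3 + √(38.3² + 4×38.3×49.8)]/2 = 28.5 m/s
Subgeostrophic (V < V_g = 49.8 m/s), as expected around a low.
Converting: 28.5 m/s × 1.944 = 55.5 knots

55.5 knots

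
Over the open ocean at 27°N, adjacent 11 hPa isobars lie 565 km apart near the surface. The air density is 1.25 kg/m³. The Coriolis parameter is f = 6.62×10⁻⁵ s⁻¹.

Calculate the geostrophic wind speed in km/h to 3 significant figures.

Pressure gradient: |∂P/∂n| = 1100 Pa / 565000 m = 1.95×10⁻³ Pa/m
Geostrophic balance (pressure-gradient force = Coriolis force):
V_g = (1/(fρ)) |∂P/∂n| = 1.95×10⁻³ / (6.62×10⁻⁵ × 1.25) = 23.5 m/s
Converting: 23.5 m/s × 3.6 = 84.7 km/h

84.7 km/h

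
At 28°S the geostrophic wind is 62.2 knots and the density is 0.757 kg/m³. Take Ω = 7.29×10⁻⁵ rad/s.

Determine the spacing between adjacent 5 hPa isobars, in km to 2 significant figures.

300 km

Coriolis parameter at 28°S:
f = 2Ω sin φ = 2 × 7.29×10⁻⁵ × sin 28° = 6.84×10⁻⁵ s⁻¹
Wind speed in SI: 62.2 knots = 32.0 m/s
Geostrophic balance rearranged: |∂P/∂n| = f ρ V_g
|∂P/∂n| = 6.84×10⁻⁵ × 0.757 × 32.0 = 1.66×10⁻³ Pa/m
Isobar spacing: Δn = ΔP/|∂P/∂n| = 500 Pa / 1.66×10⁻³ Pa/m = 301564 m ≈ 300 km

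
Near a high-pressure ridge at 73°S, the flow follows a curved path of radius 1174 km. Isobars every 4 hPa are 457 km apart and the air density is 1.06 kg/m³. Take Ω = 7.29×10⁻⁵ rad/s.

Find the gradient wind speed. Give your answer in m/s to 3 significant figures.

Coriolis parameter at 73°S:
f = 2Ω sin φ = 2 × 7.29×10⁻⁵ × sin 73° = 1.39×10⁻⁴ s⁻¹
Pressure gradient: |∂P/∂n| = 400 Pa / 457000 m = 8.75×10⁻⁴ Pa/m
Geostrophic speed: V_g = |∂P/∂n|/(fρ) = 8.75×10⁻⁴/(1.39×10⁻⁴ × 1.06) = 5.92 m/s
Around a high, pressure-gradient force acts outward with centrifugal, so Coriolis balances both:
fV = (1/ρ)|∂P/∂n| + V²/R  →  V² − fR·V + fR·V_g = 0
With fR = 1.39×10⁻⁴ × 1174×10³ m = 164 m/s:
V = [fR − √((fR)² − 4 fR V_g)]/2 = [164 − √(164² − 4×164×5.92)]/2 = 6.15 m/s
Supergeostrophic (V > V_g = 5.92 m/s), as expected around a high.

6.15 m/s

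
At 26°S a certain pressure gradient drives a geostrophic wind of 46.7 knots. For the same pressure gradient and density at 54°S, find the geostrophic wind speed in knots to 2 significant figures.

With the same pressure gradient and density, V_g ∝ 1/f ∝ 1/sin φ.
V₂ = V₁ · sin φ₁ / sin φ₂ = 46.7 × sin 26° / sin 54°
V₂ = 46.7 × 0.4384/0.8090 = 25 knots

25 knots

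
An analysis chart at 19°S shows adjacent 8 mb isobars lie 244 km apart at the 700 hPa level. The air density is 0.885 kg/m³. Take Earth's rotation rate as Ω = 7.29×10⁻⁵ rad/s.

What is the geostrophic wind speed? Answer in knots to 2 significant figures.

150 knots

Coriolis parameter at 19°S:
f = 2Ω sin φ = 2 × 7.29×10⁻⁵ × sin 19° = 4.75×10⁻⁵ s⁻¹
Pressure gradient: |∂P/∂n| = 800 Pa / 244000 m = 3.28×10⁻³ Pa/m
Geostrophic balance (pressure-gradient force = Coriolis force):
V_g = (1/(fρ)) |∂P/∂n| = 3.28×10⁻³ / (4.75×10⁻⁵ × 0.885) = 78.0 m/s
Converting: 78.0 m/s × 1.944 = 150 knots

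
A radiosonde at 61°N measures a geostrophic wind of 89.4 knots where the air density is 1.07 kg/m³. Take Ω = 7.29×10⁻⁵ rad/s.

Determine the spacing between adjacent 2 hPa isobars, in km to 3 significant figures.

31.9 km

Coriolis parameter at 61°N:
f = 2Ω sin φ = 2 × 7.29×10⁻⁵ × sin 61° = 1.28×10⁻⁴ s⁻¹
Wind speed in SI: 89.4 knots = 46.0 m/s
Geostrophic balance rearranged: |∂P/∂n| = f ρ V_g
|∂P/∂n| = 1.28×10⁻⁴ × 1.07 × 46.0 = 6.28×10⁻³ Pa/m
Isobar spacing: Δn = ΔP/|∂P/∂n| = 200 Pa / 6.28×10⁻³ Pa/m = 31871 m ≈ 31.9 km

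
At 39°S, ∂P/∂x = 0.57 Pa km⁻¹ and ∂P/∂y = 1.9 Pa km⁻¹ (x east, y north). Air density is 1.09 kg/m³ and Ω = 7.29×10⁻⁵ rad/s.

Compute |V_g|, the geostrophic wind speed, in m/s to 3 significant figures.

19.8 m/s

Coriolis parameter at 39°S:
f = 2Ω sin φ = 2 × 7.29×10⁻⁵ × sin 39° = 9.18×10⁻⁵ s⁻¹
In the Southern Hemisphere f is negative: f = −9.18×10⁻⁵ s⁻¹.
Component geostrophic relations (x east, y north):
u_g = −(1/(fρ)) ∂P/∂y,  v_g = (1/(fρ)) ∂P/∂x
u_g = −(1.9×10⁻³)/(−9.18×10⁻⁵ × 1.09) = 19.0 m/s;  v_g = (0.57×10⁻³)/(−9.18×10⁻⁵ × 1.09) = −5.70 m/s
|V_g| = √(u_g² + v_g²) = 19.8 m/s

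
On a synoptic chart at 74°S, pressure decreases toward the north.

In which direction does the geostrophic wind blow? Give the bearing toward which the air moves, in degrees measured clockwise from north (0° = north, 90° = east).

The pressure-gradient force points toward the north (bearing 000°).
Geostrophic balance: in the Southern Hemisphere the Coriolis force deflects motion to the left, so the geostrophic wind blows 90° to the left of the pressure-gradient force (low pressure on the right).
Rotating 000° by 90° counterclockwise gives 270° — the wind blows toward the west.

270°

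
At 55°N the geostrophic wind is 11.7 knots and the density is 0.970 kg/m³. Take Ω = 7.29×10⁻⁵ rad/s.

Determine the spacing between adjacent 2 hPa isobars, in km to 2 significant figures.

Coriolis parameter at 55°N:
f = 2Ω sin φ = 2 × 7.29×10⁻⁵ × sin 55° = 1.19×10⁻⁴ s⁻¹
Wind speed in SI: 11.7 knots = 6.02 m/s
Geostrophic balance rearranged: |∂P/∂n| = f ρ V_g
|∂P/∂n| = 1.19×10⁻⁴ × 0.970 × 6.02 = 6.97×10⁻⁴ Pa/m
Isobar spacing: Δn = ΔP/|∂P/∂n| = 200 Pa / 6.97×10⁻⁴ Pa/m = 286822 m ≈ 290 km

290 km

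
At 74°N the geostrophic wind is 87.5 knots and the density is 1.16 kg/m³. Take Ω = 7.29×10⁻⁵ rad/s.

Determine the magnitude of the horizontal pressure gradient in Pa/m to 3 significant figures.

7.32×10⁻³ Pa/m

Coriolis parameter at 74°N:
f = 2Ω sin φ = 2 × 7.29×10⁻⁵ × sin 74° = 1.40×10⁻⁴ s⁻¹
Wind speed in SI: 87.5 knots = 45.0 m/s
Geostrophic balance rearranged: |∂P/∂n| = f ρ V_g
|∂P/∂n| = 1.40×10⁻⁴ × 1.16 × 45.0 = 7.32×10⁻³ Pa/m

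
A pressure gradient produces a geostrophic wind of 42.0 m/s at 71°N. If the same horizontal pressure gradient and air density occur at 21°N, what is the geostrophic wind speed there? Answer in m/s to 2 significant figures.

110 m/s

With the same pressure gradient and density, V_g ∝ 1/f ∝ 1/sin φ.
V₂ = V₁ · sin φ₁ / sin φ₂ = 42.0 × sin 71° / sin 21°
V₂ = 42.0 × 0.9455/0.3584 = 110 m/s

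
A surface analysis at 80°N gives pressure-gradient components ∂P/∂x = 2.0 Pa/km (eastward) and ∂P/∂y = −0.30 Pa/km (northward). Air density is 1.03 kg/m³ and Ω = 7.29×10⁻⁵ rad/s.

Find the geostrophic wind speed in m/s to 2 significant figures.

Coriolis parameter at 80°N:
f = 2Ω sin φ = 2 × 7.29×10⁻⁵ × sin 80° = 1.44×10⁻⁴ s⁻¹
Component geostrophic relations (x east, y north):
u_g = −(1/(fρ)) ∂P/∂y,  v_g = (1/(fρ)) ∂P/∂x
u_g = −(−0.30×10⁻³)/(1.44×10⁻⁴ × 1.03) = 2.03 m/s;  v_g = (2.0×10⁻³)/(1.44×10⁻⁴ × 1.03) = 13.5 m/s
|V_g| = √(u_g² + v_g²) = 13.7 m/s

14 m/s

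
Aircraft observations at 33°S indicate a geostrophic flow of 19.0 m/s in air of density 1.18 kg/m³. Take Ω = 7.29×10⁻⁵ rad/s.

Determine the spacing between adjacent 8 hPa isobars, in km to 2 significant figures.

Coriolis parameter at 33°S:
f = 2Ω sin φ = 2 × 7.29×10⁻⁵ × sin 33° = 7.94×10⁻⁵ s⁻¹
Geostrophic balance rearranged: |∂P/∂n| = f ρ V_g
|∂P/∂n| = 7.94×10⁻⁵ × 1.18 × 19.0 = 1.78×10⁻³ Pa/m
Isobar spacing: Δn = ΔP/|∂P/∂n| = 800 Pa / 1.78×10⁻³ Pa/m = 449353 m ≈ 450 km

450 km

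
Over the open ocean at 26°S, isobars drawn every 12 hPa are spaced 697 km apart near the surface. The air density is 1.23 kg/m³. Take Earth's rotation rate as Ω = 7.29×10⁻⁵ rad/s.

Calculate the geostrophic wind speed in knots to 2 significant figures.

Coriolis parameter at 26°S:
f = 2Ω sin φ = 2 × 7.29×10⁻⁵ × sin 26° = 6.39×10⁻⁵ s⁻¹
Pressure gradient: |∂P/∂n| = 1200 Pa / 697000 m = 1.72×10⁻³ Pa/m
Geostrophic balance (pressure-gradient force = Coriolis force):
V_g = (1/(fρ)) |∂P/∂n| = 1.72×10⁻³ / (6.39×10⁻⁵ × 1.23) = 21.9 m/s
Converting: 21.9 m/s × 1.944 = 43 knots

43 knots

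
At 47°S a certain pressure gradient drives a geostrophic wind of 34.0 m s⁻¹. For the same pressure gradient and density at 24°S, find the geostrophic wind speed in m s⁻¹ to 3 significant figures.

With the same pressure gradient and density, V_g ∝ 1/f ∝ 1/sin φ.
V₂ = V₁ · sin φ₁ / sin φ₂ = 34.0 × sin 47° / sin 24°
V₂ = 34.0 × 0.7314/0.4067 = 61.1 m s⁻¹

61.1 m s⁻¹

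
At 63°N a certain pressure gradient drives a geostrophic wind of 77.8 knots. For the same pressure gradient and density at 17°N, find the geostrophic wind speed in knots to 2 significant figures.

240 knots

With the same pressure gradient and density, V_g ∝ 1/f ∝ 1/sin φ.
V₂ = V₁ · sin φ₁ / sin φ₂ = 77.8 × sin 63° / sin 17°
V₂ = 77.8 × 0.8910/0.2924 = 240 knots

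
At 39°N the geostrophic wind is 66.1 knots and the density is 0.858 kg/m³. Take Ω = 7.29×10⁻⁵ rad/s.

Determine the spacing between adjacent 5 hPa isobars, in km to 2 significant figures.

190 km

Coriolis parameter at 39°N:
f = 2Ω sin φ = 2 × 7.29×10⁻⁵ × sin 39° = 9.18×10⁻⁵ s⁻¹
Wind speed in SI: 66.1 knots = 34.0 m/s
Geostrophic balance rearranged: |∂P/∂n| = f ρ V_g
|∂P/∂n| = 9.18×10⁻⁵ × 0.858 × 34.0 = 2.68×10⁻³ Pa/m
Isobar spacing: Δn = ΔP/|∂P/∂n| = 500 Pa / 2.68×10⁻³ Pa/m = 186773 m ≈ 190 km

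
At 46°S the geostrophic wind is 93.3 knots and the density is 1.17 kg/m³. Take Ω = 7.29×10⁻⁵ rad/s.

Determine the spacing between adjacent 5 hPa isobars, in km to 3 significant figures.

Coriolis parameter at 46°S:
f = 2Ω sin φ = 2 × 7.29×10⁻⁵ × sin 46° = 1.05×10⁻⁴ s⁻¹
Wind speed in SI: 93.3 knots = 48.0 m/s
Geostrophic balance rearranged: |∂P/∂n| = f ρ V_g
|∂P/∂n| = 1.05×10⁻⁴ × 1.17 × 48.0 = 5.89×10⁻³ Pa/m
Isobar spacing: Δn = ΔP/|∂P/∂n| = 500 Pa / 5.89×10⁻³ Pa/m = 84893 m ≈ 84.9 km

84.9 km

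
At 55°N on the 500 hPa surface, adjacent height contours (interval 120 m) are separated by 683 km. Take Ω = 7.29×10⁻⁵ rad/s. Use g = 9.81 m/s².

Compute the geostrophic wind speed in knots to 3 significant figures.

28.1 knots

Coriolis parameter at 55°N:
f = 2Ω sin φ = 2 × 7.29×10⁻⁵ × sin 55° = 1.19×10⁻⁴ s⁻¹
Height gradient: |∂Z/∂n| = 120 m / 683000 m = 1.76×10⁻⁴
On a pressure surface, geostrophic balance gives V_g = (g/f)|∂Z/∂n|:
V_g = 9.81 × 1.76×10⁻⁴ / 1.19×10⁻⁴ = 14.4 m/s
Converting: 14.4 m/s × 1.944 = 28.1 knots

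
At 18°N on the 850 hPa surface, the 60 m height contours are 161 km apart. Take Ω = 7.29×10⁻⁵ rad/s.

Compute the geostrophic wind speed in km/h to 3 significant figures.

Coriolis parameter at 18°N:
f = 2Ω sin φ = 2 × 7.29×10⁻⁵ × sin 18° = 4.51×10⁻⁵ s⁻¹
Height gradient: |∂Z/∂n| = 60 m / 161000 m = 3.73×10⁻⁴
On a pressure surface, geostrophic balance gives V_g = (g/f)|∂Z/∂n|:
V_g = 9.81 × 3.73×10⁻⁴ / 4.51×10⁻⁵ = 81.1 m/s
Converting: 81.1 m/s × 3.6 = 292 km/h

292 km/h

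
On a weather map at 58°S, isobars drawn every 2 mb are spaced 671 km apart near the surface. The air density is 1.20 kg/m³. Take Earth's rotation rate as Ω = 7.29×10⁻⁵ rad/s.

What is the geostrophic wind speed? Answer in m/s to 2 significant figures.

Coriolis parameter at 58°S:
f = 2Ω sin φ = 2 × 7.29×10⁻⁵ × sin 58° = 1.24×10⁻⁴ s⁻¹
Pressure gradient: |∂P/∂n| = 200 Pa / 671000 m = 2.98×10⁻⁴ Pa/m
Geostrophic balance (pressure-gradient force = Coriolis force):
V_g = (1/(fρ)) |∂P/∂n| = 2.98×10⁻⁴ / (1.24×10⁻⁴ × 1.20) = 2.01 m/s

2.0 m/s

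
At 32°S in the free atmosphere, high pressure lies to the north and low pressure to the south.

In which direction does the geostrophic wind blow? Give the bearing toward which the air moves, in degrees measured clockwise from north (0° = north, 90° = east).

The pressure-gradient force points toward the south (bearing 180°).
Geostrophic balance: in the Southern Hemisphere the Coriolis force deflects motion to the left, so the geostrophic wind blows 90° to the left of the pressure-gradient force (low pressure on the right).
Rotating 180° by 90° counterclockwise gives 090° — the wind blows toward the east.

090°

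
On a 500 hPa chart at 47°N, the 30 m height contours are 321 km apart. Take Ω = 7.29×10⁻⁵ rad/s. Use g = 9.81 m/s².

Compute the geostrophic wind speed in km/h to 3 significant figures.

Coriolis parameter at 47°N:
f = 2Ω sin φ = 2 × 7.29×10⁻⁵ × sin 47° = 1.07×10⁻⁴ s⁻¹
Height gradient: |∂Z/∂n| = 30 m / 321000 m = 9.35×10⁻⁵
On a pressure surface, geostrophic balance gives V_g = (g/f)|∂Z/∂n|:
V_g = 9.81 × 9.35×10⁻⁵ / 1.07×10⁻⁴ = 8.60 m/s
Converting: 8.60 m/s × 3.6 = 31.0 km/h

31.0 km/h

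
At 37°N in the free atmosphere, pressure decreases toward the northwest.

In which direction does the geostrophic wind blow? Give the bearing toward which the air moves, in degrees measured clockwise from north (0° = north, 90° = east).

The pressure-gradient force points toward the northwest (bearing 315°).
Geostrophic balance: in the Northern Hemisphere the Coriolis force deflects motion to the right, so the geostrophic wind blows 90° to the right of the pressure-gradient force (low pressure on the left).
Rotating 315° by 90° clockwise gives 045° — the wind blows toward the northeast.

045°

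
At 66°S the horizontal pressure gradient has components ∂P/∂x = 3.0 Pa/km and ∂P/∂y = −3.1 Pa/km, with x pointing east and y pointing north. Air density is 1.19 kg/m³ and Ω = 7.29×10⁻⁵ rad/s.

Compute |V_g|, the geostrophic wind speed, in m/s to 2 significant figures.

27 m/s

Coriolis parameter at 66°S:
f = 2Ω sin φ = 2 × 7.29×10⁻⁵ × sin 66° = 1.33×10⁻⁴ s⁻¹
In the Southern Hemisphere f is negative: f = −1.33×10⁻⁴ s⁻¹.
Component geostrophic relations (x east, y north):
u_g = −(1/(fρ)) ∂P/∂y,  v_g = (1/(fρ)) ∂P/∂x
u_g = −(−3.1×10⁻³)/(−1.33×10⁻⁴ × 1.19) = −19.6 m/s;  v_g = (3.0×10⁻³)/(−1.33×10⁻⁴ × 1.19) = −18.9 m/s
|V_g| = √(u_g² + v_g²) = 27.2 m/s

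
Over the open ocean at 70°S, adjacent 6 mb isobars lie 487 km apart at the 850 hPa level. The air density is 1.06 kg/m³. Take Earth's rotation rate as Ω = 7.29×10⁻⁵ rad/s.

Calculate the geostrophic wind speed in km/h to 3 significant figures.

Coriolis parameter at 70°S:
f = 2Ω sin φ = 2 × 7.29×10⁻⁵ × sin 70° = 1.37×10⁻⁴ s⁻¹
Pressure gradient: |∂P/∂n| = 600 Pa / 487000 m = 1.23×10⁻³ Pa/m
Geostrophic balance (pressure-gradient force = Coriolis force):
V_g = (1/(fρ)) |∂P/∂n| = 1.23×10⁻³ / (1.37×10⁻⁴ × 1.06) = 8.48 m/s
Converting: 8.48 m/s × 3.6 = 30.5 km/h

30.5 km/h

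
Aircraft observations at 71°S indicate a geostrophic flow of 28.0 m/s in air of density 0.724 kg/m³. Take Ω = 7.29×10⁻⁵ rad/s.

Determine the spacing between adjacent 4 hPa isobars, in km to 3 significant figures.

Coriolis parameter at 71°S:
f = 2Ω sin φ = 2 × 7.29×10⁻⁵ × sin 71° = 1.38×10⁻⁴ s⁻¹
Geostrophic balance rearranged: |∂P/∂n| = f ρ V_g
|∂P/∂n| = 1.38×10⁻⁴ × 0.724 × 28.0 = 2.79×10⁻³ Pa/m
Isobar spacing: Δn = ΔP/|∂P/∂n| = 400 Pa / 2.79×10⁻³ Pa/m = 143132 m ≈ 143 km

143 km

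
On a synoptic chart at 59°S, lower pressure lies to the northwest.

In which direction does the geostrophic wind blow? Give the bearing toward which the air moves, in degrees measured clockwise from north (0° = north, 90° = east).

225°

The pressure-gradient force points toward the northwest (bearing 315°).
Geostrophic balance: in the Southern Hemisphere the Coriolis force deflects motion to the left, so the geostrophic wind blows 90° to the left of the pressure-gradient force (low pressure on the right).
Rotating 315° by 90° counterclockwise gives 225° — the wind blows toward the southwest.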